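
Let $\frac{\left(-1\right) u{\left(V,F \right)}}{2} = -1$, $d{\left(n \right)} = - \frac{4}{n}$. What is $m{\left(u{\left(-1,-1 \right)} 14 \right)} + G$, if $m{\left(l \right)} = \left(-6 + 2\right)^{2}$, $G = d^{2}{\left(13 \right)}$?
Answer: $\frac{2720}{169} \approx 16.095$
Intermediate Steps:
$u{\left(V,F \right)} = 2$ ($u{\left(V,F \right)} = \left(-2\right) \left(-1\right) = 2$)
$G = \frac{16}{169}$ ($G = \left(- \frac{4}{13}\right)^{2} = \frac{16}{169} \approx 0.094675$)
$m{\left(l \right)} = 16$ ($m{\left(l \right)} = \left(-4\right)^{2} = 16$)
$m{\left(u{\left(-1,-1 \right)} 14 \right)} + G = 16 + \frac{16}{169} = \frac{2720}{169}$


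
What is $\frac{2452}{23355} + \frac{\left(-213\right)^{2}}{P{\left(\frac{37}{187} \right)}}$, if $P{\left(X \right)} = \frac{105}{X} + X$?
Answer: $\frac{103384935323}{1208247570} \approx 85.566$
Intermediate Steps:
$P{\left(X \right)} = X + \frac{105}{X}$
$\frac{2452}{23355} + \frac{\left(-213\right)^{2}}{P{\left(\frac{37}{187} \right)}} = \frac{2452}{23355} + \frac{\left(-213\right)^{2}}{\frac{37}{187} + \frac{105}{37 \cdot \frac{1}{187}}} = 2452 \cdot \frac{1}{23355} + \frac{45369}{37 \cdot \frac{1}{187} + \frac{105}{37 \cdot \frac{1}{187}}} = \frac{2452}{23355} + \frac{45369}{\frac{37}{187} + \frac{105}{\frac{37}{187}}} = \frac{2452}{23355} + \frac{45369}{\frac{37}{187} + 105 \cdot \frac{187}{37}} = \frac{2452}{23355} + \frac{45369}{\frac{37}{187} + \frac{19635}{37}} = \frac{2452}{23355} + \frac{45369}{\frac{3673114}{6919}} = \frac{2452}{23355} + 45369 \cdot \frac{6919}{3673114} = \frac{2452}{23355} + \frac{4421241}{51734} = \frac{103384935323}{1208247570}$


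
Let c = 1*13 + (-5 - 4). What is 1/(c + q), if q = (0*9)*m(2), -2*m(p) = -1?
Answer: ¼ ≈ 0.25000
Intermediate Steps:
m(p) = ½ (m(p) = -½*(-1) = ½)
c = 4 (c = 13 - 9 = 4)
q = 0 (q = (0*9)*(½) = 0*(½) = 0)
1/(c + q) = 1/(4 + 0) = 1/4 = ¼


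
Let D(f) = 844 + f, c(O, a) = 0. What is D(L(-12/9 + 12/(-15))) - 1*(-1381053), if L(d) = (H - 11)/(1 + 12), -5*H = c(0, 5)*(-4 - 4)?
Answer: 17964650/13 ≈ 1.3819e+6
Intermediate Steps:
H = 0 (H = -0*(-4 - 4) = -0*(-8) = -⅕*0 = 0)
L(d) = -11/13 (L(d) = (0 - 11)/(1 + 12) = -11/13)
D(L(-12/9 + 12/(-15))) - 1*(-1381053) = (844 - 11/13) - 1*(-1381053) = 10961/13 + 1381053 = 17964650/13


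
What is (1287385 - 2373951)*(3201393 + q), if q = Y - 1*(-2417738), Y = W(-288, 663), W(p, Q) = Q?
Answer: -6106277087404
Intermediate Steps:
Y = 663
q = 2418401 (q = 663 - 1*(-2417738) = 663 + 2417738 = 2418401)
(1287385 - 2373951)*(3201393 + q) = (1287385 - 2373951)*(3201393 + 2418401) = -1086566*5619794 = -6106277087404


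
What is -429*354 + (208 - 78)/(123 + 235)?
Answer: -27183949/179 ≈ -1.5187e+5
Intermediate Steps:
-429*354 + (208 - 78)/(123 + 235) = -151866 + 130/358 = -151866 + 130*(1/358) = -151866 + 65/179 = -27183949/179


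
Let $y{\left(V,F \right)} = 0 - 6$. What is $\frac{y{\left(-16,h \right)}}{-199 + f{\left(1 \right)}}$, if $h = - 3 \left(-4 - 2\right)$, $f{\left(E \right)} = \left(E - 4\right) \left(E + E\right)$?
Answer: $\frac{6}{205} \approx 0.029268$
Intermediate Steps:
$f{\left(E \right)} = 2 E \left(-4 + E\right)$ ($f{\left(E \right)} = \left(-4 + E\right) 2 E = 2 E \left(-4 + E\right)$)
$h = 18$ ($h = \left(-3\right) \left(-6\right) = 18$)
$y{\left(V,F \right)} = -6$
$\frac{y{\left(-16,h \right)}}{-199 + f{\left(1 \right)}} = - \frac{6}{-199 + 2 \cdot 1 \left(-4 + 1\right)} = - \frac{6}{-199 + 2 \cdot 1 \left(-3\right)} = - \frac{6}{-199 - 6} = - \frac{6}{-205} = \left(-6\right) \left(- \frac{1}{205}\right) = \frac{6}{205}$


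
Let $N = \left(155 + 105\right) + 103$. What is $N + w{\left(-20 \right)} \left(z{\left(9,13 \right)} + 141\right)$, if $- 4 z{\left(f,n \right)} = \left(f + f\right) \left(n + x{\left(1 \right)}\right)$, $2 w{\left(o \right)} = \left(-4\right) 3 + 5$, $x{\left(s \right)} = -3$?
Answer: $27$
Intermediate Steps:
$N = 363$ ($N = 260 + 103 = 363$)
$w{\left(o \right)} = - \frac{7}{2}$ ($w{\left(o \right)} = \frac{\left(-4\right) 3 + 5}{2} = \frac{-12 + 5}{2} = \frac{1}{2} \left(-7\right) = - \frac{7}{2}$)
$z{\left(f,n \right)} = - \frac{f \left(-3 + n\right)}{2}$ ($z{\left(f,n \right)} = - \frac{\left(f + f\right) \left(n - 3\right)}{4} = - \frac{2 f \left(-3 + n\right)}{4} = - \frac{f \left(-3 + n\right)}{2}$)
$N + w{\left(-20 \right)} \left(z{\left(9,13 \right)} + 141\right) = 363 - \frac{7 \left(\frac{1}{2} \cdot 9 \left(3 - 13\right) + 141\right)}{2} = 363 - \frac{7 \left(\frac{1}{2} \cdot 9 \left(-10\right) + 141\right)}{2} = 363 - \frac{7 \left(-45 + 141\right)}{2} = 363 - 336 = 27$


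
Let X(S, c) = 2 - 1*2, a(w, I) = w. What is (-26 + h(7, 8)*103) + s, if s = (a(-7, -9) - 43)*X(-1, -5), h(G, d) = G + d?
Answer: 1519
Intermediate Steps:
X(S, c) = 0 (X(S, c) = 2 - 2 = 0)
s = 0 (s = (-7 - 43)*0 = -50*0 = 0)
(-26 + h(7, 8)*103) + s = (-26 + (7 + 8)*103) + 0 = (-26 + 15*103) + 0 = (-26 + 1545) + 0 = 1519 + 0 = 1519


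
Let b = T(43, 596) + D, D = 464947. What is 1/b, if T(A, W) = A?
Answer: 1/464990 ≈ 2.1506e-6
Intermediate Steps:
b = 464990 (b = 43 + 464947 = 464990)
1/b = 1/464990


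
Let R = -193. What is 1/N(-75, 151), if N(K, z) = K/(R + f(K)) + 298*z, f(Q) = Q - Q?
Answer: 193/8684689 ≈ 2.2223e-5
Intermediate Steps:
f(Q) = 0
N(K, z) = 298*z - K/193 (N(K, z) = K/(-193 + 0) + 298*z = K/(-193) + 298*z = -K/193 + 298*z = 298*z - K/193)
1/N(-75, 151) = 1/(298*151 - 1/193*(-75)) = 1/(44998 + 75/193) = 1/(8684689/193) = 193/8684689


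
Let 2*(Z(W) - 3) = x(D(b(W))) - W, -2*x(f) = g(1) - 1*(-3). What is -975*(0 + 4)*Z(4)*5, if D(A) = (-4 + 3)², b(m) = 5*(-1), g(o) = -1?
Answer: -9750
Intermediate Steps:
b(m) = -5
D(A) = 1 (D(A) = (-1)² = 1)
x(f) = -1 (x(f) = -(-1 - 1*(-3))/2 = -(-1 + 3)/2 = -½*2 = -1)
Z(W) = 5/2 - W/2 (Z(W) = 3 + (-1 - W)/2 = 3 + (-½ - W/2) = 5/2 - W/2)
-975*(0 + 4)*Z(4)*5 = -975*(0 + 4)*(5/2 - ½*4)*5 = -975*4*(5/2 - 2)*5 = -975*4*(½)*5 = -1950*5 = -975*10 = -9750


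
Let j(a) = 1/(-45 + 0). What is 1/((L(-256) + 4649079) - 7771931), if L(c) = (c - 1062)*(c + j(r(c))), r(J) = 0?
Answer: -45/125343662 ≈ -3.5901e-7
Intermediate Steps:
j(a) = -1/45 (j(a) = 1/(-45) = -1/45)
L(c) = (-1062 + c)*(-1/45 + c) (L(c) = (c - 1062)*(c - 1/45) = (-1062 + c)*(-1/45 + c))
1/((L(-256) + 4649079) - 7771931) = 1/(((118/5 + (-256)² - 47791/45*(-256)) + 4649079) - 7771931) = 1/(((118/5 + 65536 + 12234496/45) + 4649079) - 7771931) = 1/((15184678/45 + 4649079) - 7771931) = 1/(224393233/45 - 7771931) = 1/(-125343662/45) = -45/125343662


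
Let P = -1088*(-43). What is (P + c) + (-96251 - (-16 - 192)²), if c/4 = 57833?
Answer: 138601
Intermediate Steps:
c = 231332 (c = 4*57833 = 231332)
P = 46784
(P + c) + (-96251 - (-16 - 192)²) = (46784 + 231332) + (-96251 - (-16 - 192)²) = 278116 + (-96251 - 1*(-208)²) = 278116 + (-96251 - 1*43264) = 278116 + (-96251 - 43264) = 278116 - 139515 = 138601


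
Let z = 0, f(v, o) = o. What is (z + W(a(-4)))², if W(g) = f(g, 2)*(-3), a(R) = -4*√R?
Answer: 36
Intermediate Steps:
W(g) = -6 (W(g) = 2*(-3) = -6)
(z + W(a(-4)))² = (0 - 6)² = (-6)² = 36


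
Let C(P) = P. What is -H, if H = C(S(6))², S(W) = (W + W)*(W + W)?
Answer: -20736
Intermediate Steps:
S(W) = 4*W² (S(W) = (2*W)*(2*W) = 4*W²)
H = 20736 (H = (4*6²)² = (4*36)² = 144² = 20736)
-H = -1*20736 = -20736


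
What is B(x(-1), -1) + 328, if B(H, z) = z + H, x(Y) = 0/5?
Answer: 327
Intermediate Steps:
x(Y) = 0 (x(Y) = 0*(⅕) = 0)
B(H, z) = H + z
B(x(-1), -1) + 328 = (0 - 1) + 328 = -1 + 328 = 327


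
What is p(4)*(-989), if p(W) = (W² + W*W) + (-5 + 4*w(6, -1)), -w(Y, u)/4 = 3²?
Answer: 115713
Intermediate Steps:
w(Y, u) = -36 (w(Y, u) = -4*3² = -4*9 = -36)
p(W) = -149 + 2*W² (p(W) = (W² + W*W) + (-5 + 4*(-36)) = (W² + W²) + (-5 - 144) = 2*W² - 149 = -149 + 2*W²)
p(4)*(-989) = (-149 + 2*4²)*(-989) = (-149 + 2*16)*(-989) = (-149 + 32)*(-989) = -117*(-989) = 115713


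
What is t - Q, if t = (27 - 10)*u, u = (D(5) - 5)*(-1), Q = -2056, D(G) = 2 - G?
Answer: 2192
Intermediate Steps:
u = 8 (u = ((2 - 1*5) - 5)*(-1) = ((2 - 5) - 5)*(-1) = (-3 - 5)*(-1) = -8*(-1) = 8)
t = 136 (t = (27 - 10)*8 = 17*8 = 136)
t - Q = 136 - 1*(-2056) = 136 + 2056 = 2192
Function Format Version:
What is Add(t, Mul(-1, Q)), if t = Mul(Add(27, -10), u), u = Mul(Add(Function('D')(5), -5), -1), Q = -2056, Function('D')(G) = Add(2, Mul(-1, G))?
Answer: 2192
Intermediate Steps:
u = 8 (u = Mul(Add(Add(2, Mul(-1, 5)), -5), -1) = Mul(Add(Add(2, -5), -5), -1) = Mul(Add(-3, -5), -1) = Mul(-8, -1) = 8)
t = 136 (t = Mul(Add(27, -10), 8) = Mul(17, 8) = 136)
Add(t, Mul(-1, Q)) = Add(136, Mul(-1, -2056)) = Add(136, 2056) = 2192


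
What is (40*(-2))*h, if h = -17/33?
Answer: 1360/33 ≈ 41.212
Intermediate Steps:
h = -17/33 (h = -17*1/33 = -17/33 ≈ -0.51515)
(40*(-2))*h = (40*(-2))*(-17/33) = -80*(-17/33) = 1360/33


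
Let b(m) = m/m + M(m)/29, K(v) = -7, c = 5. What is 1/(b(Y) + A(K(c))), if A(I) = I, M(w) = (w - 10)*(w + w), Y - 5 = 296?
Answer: 29/175008 ≈ 0.00016571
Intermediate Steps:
Y = 301 (Y = 5 + 296 = 301)
M(w) = 2*w*(-10 + w) (M(w) = (-10 + w)*(2*w) = 2*w*(-10 + w))
b(m) = 1 + 2*m*(-10 + m)/29 (b(m) = m/m + (2*m*(-10 + m))/29 = 1 + (2*m*(-10 + m))*(1/29) = 1 + 2*m*(-10 + m)/29)
1/(b(Y) + A(K(c))) = 1/((1 + (2/29)*301*(-10 + 301)) - 7) = 1/((1 + (2/29)*301*291) - 7) = 1/((1 + 175182/29) - 7) = 1/(175211/29 - 7) = 1/(175008/29) = 29/175008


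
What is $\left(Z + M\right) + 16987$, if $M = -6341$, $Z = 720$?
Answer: $11366$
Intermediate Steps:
$\left(Z + M\right) + 16987 = \left(720 - 6341\right) + 16987 = -5621 + 16987 = 11366$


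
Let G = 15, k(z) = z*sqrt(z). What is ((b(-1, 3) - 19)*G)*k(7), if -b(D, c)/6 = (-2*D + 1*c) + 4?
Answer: -7665*sqrt(7) ≈ -20280.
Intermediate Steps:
b(D, c) = -24 - 6*c + 12*D (b(D, c) = -6*((-2*D + 1*c) + 4) = -6*((-2*D + c) + 4) = -6*((c - 2*D) + 4) = -6*(4 + c - 2*D) = -24 - 6*c + 12*D)
k(z) = z**(3/2)
((b(-1, 3) - 19)*G)*k(7) = (((-24 - 6*3 + 12*(-1)) - 19)*15)*7**(3/2) = (((-24 - 18 - 12) - 19)*15)*(7*sqrt(7)) = ((-54 - 19)*15)*(7*sqrt(7)) = (-73*15)*(7*sqrt(7)) = -7665*sqrt(7)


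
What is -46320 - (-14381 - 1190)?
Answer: -30749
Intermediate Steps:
-46320 - (-14381 - 1190) = -46320 - 1*(-15571) = -46320 + 15571 = -30749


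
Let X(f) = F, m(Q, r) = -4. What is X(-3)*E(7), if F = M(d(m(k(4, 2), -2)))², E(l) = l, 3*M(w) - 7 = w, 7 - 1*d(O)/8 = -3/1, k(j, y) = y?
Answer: 5887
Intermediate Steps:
d(O) = 80 (d(O) = 56 - (-24)/1 = 56 - (-24) = 56 - 8*(-3) = 56 + 24 = 80)
M(w) = 7/3 + w/3
F = 841 (F = (7/3 + (⅓)*80)² = (7/3 + 80/3)² = 29² = 841)
X(f) = 841
X(-3)*E(7) = 841*7 = 5887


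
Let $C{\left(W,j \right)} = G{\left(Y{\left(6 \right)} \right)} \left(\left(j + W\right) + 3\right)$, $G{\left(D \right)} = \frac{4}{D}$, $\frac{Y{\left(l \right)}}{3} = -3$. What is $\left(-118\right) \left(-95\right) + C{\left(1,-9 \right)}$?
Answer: $\frac{100910}{9} \approx 11212.0$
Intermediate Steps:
$Y{\left(l \right)} = -9$ ($Y{\left(l \right)} = 3 \left(-3\right) = -9$)
$C{\left(W,j \right)} = - \frac{4}{3} - \frac{4 W}{9} - \frac{4 j}{9}$ ($C{\left(W,j \right)} = \frac{4}{-9} \left(\left(j + W\right) + 3\right) = 4 \left(- \frac{1}{9}\right) \left(\left(W + j\right) + 3\right) = - \frac{4 \left(3 + W + j\right)}{9} = - \frac{4}{3} - \frac{4 W}{9} - \frac{4 j}{9}$)
$\left(-118\right) \left(-95\right) + C{\left(1,-9 \right)} = \left(-118\right) \left(-95\right) - - \frac{20}{9} = 11210 - - \frac{20}{9} = 11210 + \frac{20}{9} = \frac{100910}{9}$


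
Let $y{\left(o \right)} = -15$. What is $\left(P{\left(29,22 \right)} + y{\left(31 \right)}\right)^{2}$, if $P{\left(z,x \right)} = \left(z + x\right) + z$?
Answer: $4225$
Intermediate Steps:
$P{\left(z,x \right)} = x + 2 z$ ($P{\left(z,x \right)} = \left(x + z\right) + z = x + 2 z$)
$\left(P{\left(29,22 \right)} + y{\left(31 \right)}\right)^{2} = \left(\left(22 + 2 \cdot 29\right) - 15\right)^{2} = \left(\left(22 + 58\right) - 15\right)^{2} = \left(80 - 15\right)^{2} = 65^{2} = 4225$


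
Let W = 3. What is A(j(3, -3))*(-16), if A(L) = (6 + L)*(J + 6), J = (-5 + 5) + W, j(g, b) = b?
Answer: -432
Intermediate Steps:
J = 3 (J = (-5 + 5) + 3 = 0 + 3 = 3)
A(L) = 54 + 9*L (A(L) = (6 + L)*(3 + 6) = (6 + L)*9 = 54 + 9*L)
A(j(3, -3))*(-16) = (54 + 9*(-3))*(-16) = (54 - 27)*(-16) = 27*(-16) = -432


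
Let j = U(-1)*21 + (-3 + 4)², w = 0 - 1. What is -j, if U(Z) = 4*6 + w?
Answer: -484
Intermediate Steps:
w = -1
U(Z) = 23 (U(Z) = 4*6 - 1 = 24 - 1 = 23)
j = 484 (j = 23*21 + (-3 + 4)² = 483 + 1² = 483 + 1 = 484)
-j = -1*484 = -484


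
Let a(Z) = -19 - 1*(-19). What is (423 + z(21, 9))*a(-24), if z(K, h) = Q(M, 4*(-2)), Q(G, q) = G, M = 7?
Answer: 0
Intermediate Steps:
a(Z) = 0 (a(Z) = -19 + 19 = 0)
z(K, h) = 7
(423 + z(21, 9))*a(-24) = (423 + 7)*0 = 430*0 = 0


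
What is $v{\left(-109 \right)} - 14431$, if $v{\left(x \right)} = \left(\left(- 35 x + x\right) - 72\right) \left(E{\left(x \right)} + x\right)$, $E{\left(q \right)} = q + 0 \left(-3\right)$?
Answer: $-806643$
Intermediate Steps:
$E{\left(q \right)} = q$ ($E{\left(q \right)} = q + 0 = q$)
$v{\left(x \right)} = 2 x \left(-72 - 34 x\right)$ ($v{\left(x \right)} = \left(\left(- 35 x + x\right) - 72\right) \left(x + x\right) = \left(- 34 x - 72\right) 2 x = \left(-72 - 34 x\right) 2 x = 2 x \left(-72 - 34 x\right)$)
$v{\left(-109 \right)} - 14431 = 4 \left(-109\right) \left(-36 - -1853\right) - 14431 = 4 \left(-109\right) \left(-36 + 1853\right) - 14431 = 4 \left(-109\right) 1817 - 14431 = -792212 - 14431 = -806643$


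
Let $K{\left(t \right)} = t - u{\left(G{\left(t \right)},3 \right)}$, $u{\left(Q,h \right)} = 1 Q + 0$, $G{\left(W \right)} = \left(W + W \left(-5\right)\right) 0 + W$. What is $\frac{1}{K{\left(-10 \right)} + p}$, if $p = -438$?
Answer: $- \frac{1}{438} \approx -0.0022831$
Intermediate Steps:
$G{\left(W \right)} = W$ ($G{\left(W \right)} = \left(W - 5 W\right) 0 + W = - 4 W 0 + W = 0 + W = W$)
$u{\left(Q,h \right)} = Q$ ($u{\left(Q,h \right)} = Q + 0 = Q$)
$K{\left(t \right)} = 0$ ($K{\left(t \right)} = t - t = 0$)
$\frac{1}{K{\left(-10 \right)} + p} = \frac{1}{0 - 438} = \frac{1}{-438} = - \frac{1}{438}$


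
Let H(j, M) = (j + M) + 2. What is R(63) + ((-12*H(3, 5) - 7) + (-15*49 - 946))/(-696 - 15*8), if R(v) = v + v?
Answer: 6539/51 ≈ 128.22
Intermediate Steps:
H(j, M) = 2 + M + j (H(j, M) = (M + j) + 2 = 2 + M + j)
R(v) = 2*v
R(63) + ((-12*H(3, 5) - 7) + (-15*49 - 946))/(-696 - 15*8) = 2*63 + ((-12*(2 + 5 + 3) - 7) + (-15*49 - 946))/(-696 - 15*8) = 126 + ((-12*10 - 7) + (-735 - 946))/(-696 - 120) = 126 + ((-120 - 7) - 1681)/(-816) = 126 + (-127 - 1681)*(-1/816) = 126 - 1808*(-1/816) = 126 + 113/51 = 6539/51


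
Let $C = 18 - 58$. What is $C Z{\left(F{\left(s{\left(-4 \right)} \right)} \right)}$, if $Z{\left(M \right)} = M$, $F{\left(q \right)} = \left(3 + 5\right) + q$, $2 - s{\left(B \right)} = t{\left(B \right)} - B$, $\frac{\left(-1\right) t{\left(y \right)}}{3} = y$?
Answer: $240$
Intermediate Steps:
$t{\left(y \right)} = - 3 y$
$C = -40$
$s{\left(B \right)} = 2 + 4 B$ ($s{\left(B \right)} = 2 - \left(- 3 B - B\right) = 2 - - 4 B = 2 + 4 B$)
$F{\left(q \right)} = 8 + q$
$C Z{\left(F{\left(s{\left(-4 \right)} \right)} \right)} = - 40 \left(8 + \left(2 + 4 \left(-4\right)\right)\right) = - 40 \left(8 + \left(2 - 16\right)\right) = - 40 \left(8 - 14\right) = \left(-40\right) \left(-6\right) = 240$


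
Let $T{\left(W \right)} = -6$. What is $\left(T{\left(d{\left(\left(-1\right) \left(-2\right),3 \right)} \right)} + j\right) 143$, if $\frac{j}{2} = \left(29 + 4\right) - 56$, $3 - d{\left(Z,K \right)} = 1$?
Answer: $-7436$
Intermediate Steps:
$d{\left(Z,K \right)} = 2$ ($d{\left(Z,K \right)} = 3 - 1 = 2$)
$j = -46$ ($j = 2 \left(\left(29 + 4\right) - 56\right) = 2 \left(33 - 56\right) = 2 \left(-23\right) = -46$)
$\left(T{\left(d{\left(\left(-1\right) \left(-2\right),3 \right)} \right)} + j\right) 143 = \left(-6 - 46\right) 143 = \left(-52\right) 143 = -7436$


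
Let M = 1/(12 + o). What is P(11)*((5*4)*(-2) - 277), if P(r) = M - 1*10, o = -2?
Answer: 31383/10 ≈ 3138.3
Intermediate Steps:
M = ⅒ (M = 1/(12 - 2) = 1/10 = ⅒ ≈ 0.10000)
P(r) = -99/10 (P(r) = ⅒ - 1*10 = ⅒ - 10 = -99/10)
P(11)*((5*4)*(-2) - 277) = -99*((5*4)*(-2) - 277)/10 = -99*(20*(-2) - 277)/10 = -99*(-40 - 277)/10 = -99/10*(-317) = 31383/10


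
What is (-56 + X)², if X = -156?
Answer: 44944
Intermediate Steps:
(-56 + X)² = (-56 - 156)² = (-212)² = 44944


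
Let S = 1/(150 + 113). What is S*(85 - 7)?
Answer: 78/263 ≈ 0.29658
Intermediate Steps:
S = 1/263 ≈ 0.0038023
S*(85 - 7) = (85 - 7)/263 = (1/263)*78 = 78/263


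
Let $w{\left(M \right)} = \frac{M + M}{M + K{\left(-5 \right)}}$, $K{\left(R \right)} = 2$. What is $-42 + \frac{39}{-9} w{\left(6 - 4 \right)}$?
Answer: $- \frac{139}{3} \approx -46.333$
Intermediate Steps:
$w{\left(M \right)} = \frac{2 M}{2 + M}$ ($w{\left(M \right)} = \frac{M + M}{M + 2} = \frac{2 M}{2 + M}$)
$-42 + \frac{39}{-9} w{\left(6 - 4 \right)} = -42 + \frac{39}{-9} \frac{2 \left(6 - 4\right)}{2 + \left(6 - 4\right)} = -42 + 39 \left(- \frac{1}{9}\right) 2 \cdot 2 \frac{1}{2 + 2} = -42 - \frac{13 \cdot 2 \cdot 2 \cdot \frac{1}{4}}{3} = -42 - \frac{13}{3} = - \frac{139}{3}$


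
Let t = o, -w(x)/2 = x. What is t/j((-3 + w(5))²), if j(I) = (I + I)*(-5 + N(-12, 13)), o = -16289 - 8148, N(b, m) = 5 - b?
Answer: -24437/4056 ≈ -6.0249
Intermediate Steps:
w(x) = -2*x
o = -24437
t = -24437
j(I) = 24*I (j(I) = (I + I)*(-5 + (5 - 1*(-12))) = (2*I)*(-5 + (5 + 12)) = (2*I)*(-5 + 17) = (2*I)*12 = 24*I)
t/j((-3 + w(5))²) = -24437*1/(24*(-3 - 2*5)²) = -24437*1/(24*(-3 - 10)²) = -24437/(24*(-13)²) = -24437/(24*169) = -24437/4056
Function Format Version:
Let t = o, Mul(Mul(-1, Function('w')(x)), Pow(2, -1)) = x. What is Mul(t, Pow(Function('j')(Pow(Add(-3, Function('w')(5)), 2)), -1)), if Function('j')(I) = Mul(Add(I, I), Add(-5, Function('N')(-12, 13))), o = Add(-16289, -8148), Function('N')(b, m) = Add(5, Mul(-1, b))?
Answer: Rational(-24437, 4056) ≈ -6.0249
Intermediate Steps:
Function('w')(x) = Mul(-2, x)
o = -24437
t = -24437
Function('j')(I) = Mul(24, I) (Function('j')(I) = Mul(Add(I, I), Add(-5, Add(5, Mul(-1, -12)))) = Mul(Mul(2, I), Add(-5, Add(5, 12))) = Mul(Mul(2, I), Add(-5, 17)) = Mul(Mul(2, I), 12) = Mul(24, I))
Mul(t, Pow(Function('j')(Pow(Add(-3, Function('w')(5)), 2)), -1)) = Mul(-24437, Pow(Mul(24, Pow(Add(-3, Mul(-2, 5)), 2)), -1)) = Mul(-24437, Pow(Mul(24, Pow(Add(-3, -10), 2)), -1)) = Mul(-24437, Pow(Mul(24, Pow(-13, 2)), -1)) = Mul(-24437, Pow(Mul(24, 169), -1)) = Mul(-24437, Pow(4056, -1)) = Mul(-24437, Rational(1, 4056)) = Rational(-24437, 4056)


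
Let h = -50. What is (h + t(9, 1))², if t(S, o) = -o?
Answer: 2601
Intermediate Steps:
(h + t(9, 1))² = (-50 - 1*1)² = (-50 - 1)² = (-51)² = 2601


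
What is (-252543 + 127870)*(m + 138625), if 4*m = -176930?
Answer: -23536392305/2 ≈ -1.1768e+10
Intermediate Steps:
m = -88465/2 (m = (¼)*(-176930) = -88465/2 ≈ -44233.)
(-252543 + 127870)*(m + 138625) = (-252543 + 127870)*(-88465/2 + 138625) = -124673*188785/2 = -23536392305/2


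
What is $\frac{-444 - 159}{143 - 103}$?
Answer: $- \frac{603}{40} \approx -15.075$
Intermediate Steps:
$\frac{-444 - 159}{143 - 103} = - \frac{603}{40}$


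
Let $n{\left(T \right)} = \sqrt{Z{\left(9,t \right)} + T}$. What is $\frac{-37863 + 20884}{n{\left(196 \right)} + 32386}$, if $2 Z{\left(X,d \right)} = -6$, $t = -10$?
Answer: $- \frac{549881894}{1048852803} + \frac{16979 \sqrt{193}}{1048852803} \approx -0.52404$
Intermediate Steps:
$Z{\left(X,d \right)} = -3$ ($Z{\left(X,d \right)} = \frac{1}{2} \left(-6\right) = -3$)
$n{\left(T \right)} = \sqrt{-3 + T}$
$\frac{-37863 + 20884}{n{\left(196 \right)} + 32386} = \frac{-37863 + 20884}{\sqrt{-3 + 196} + 32386} = - \frac{16979}{\sqrt{193} + 32386} = - \frac{16979}{32386 + \sqrt{193}}$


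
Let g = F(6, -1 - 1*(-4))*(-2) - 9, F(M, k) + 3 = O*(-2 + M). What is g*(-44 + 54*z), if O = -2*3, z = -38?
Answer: -94320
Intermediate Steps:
O = -6
F(M, k) = 9 - 6*M (F(M, k) = -3 - 6*(-2 + M) = -3 + (12 - 6*M) = 9 - 6*M)
g = 45 (g = (9 - 6*6)*(-2) - 9 = (9 - 36)*(-2) - 9 = -27*(-2) - 9 = 54 - 9 = 45)
g*(-44 + 54*z) = 45*(-44 + 54*(-38)) = 45*(-44 - 2052) = 45*(-2096) = -94320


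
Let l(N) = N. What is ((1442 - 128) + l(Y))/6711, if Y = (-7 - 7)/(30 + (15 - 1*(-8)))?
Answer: 69628/355683 ≈ 0.19576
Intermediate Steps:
Y = -14/53 (Y = -14/(30 + (15 + 8)) = -14/(30 + 23) = -14/53 ≈ -0.26415)
((1442 - 128) + l(Y))/6711 = ((1442 - 128) - 14/53)/6711 = (1314 - 14/53)*(1/6711) = (69628/53)*(1/6711) = 69628/355683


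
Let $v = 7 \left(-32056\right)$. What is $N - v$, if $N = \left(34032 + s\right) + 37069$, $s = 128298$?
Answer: $423791$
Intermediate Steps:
$v = -224392$
$N = 199399$ ($N = \left(34032 + 128298\right) + 37069 = 162330 + 37069 = 199399$)
$N - v = 199399 - -224392 = 199399 + 224392 = 423791$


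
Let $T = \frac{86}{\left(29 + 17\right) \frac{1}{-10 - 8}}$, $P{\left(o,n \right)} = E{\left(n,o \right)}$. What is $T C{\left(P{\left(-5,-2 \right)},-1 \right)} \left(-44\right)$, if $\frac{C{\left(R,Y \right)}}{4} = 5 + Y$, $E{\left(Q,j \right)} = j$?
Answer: $\frac{544896}{23} \approx 23691.0$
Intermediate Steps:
$P{\left(o,n \right)} = o$
$C{\left(R,Y \right)} = 20 + 4 Y$ ($C{\left(R,Y \right)} = 4 \left(5 + Y\right) = 20 + 4 Y$)
$T = - \frac{774}{23}$ ($T = \frac{86}{46 \frac{1}{-18}} = \frac{86}{46 \left(- \frac{1}{18}\right)} = \frac{86}{- \frac{23}{9}} = 86 \left(- \frac{9}{23}\right) = - \frac{774}{23} \approx -33.652$)
$T C{\left(P{\left(-5,-2 \right)},-1 \right)} \left(-44\right) = - \frac{774 \left(20 + 4 \left(-1\right)\right)}{23} \left(-44\right) = - \frac{774 \left(20 - 4\right)}{23} \left(-44\right) = \left(- \frac{774}{23}\right) 16 \left(-44\right) = \left(- \frac{12384}{23}\right) \left(-44\right) = \frac{544896}{23}$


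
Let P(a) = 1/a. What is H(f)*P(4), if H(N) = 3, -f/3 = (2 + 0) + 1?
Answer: 3/4 ≈ 0.75000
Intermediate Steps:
f = -9 (f = -3*((2 + 0) + 1) = -3*(2 + 1) = -3*3 = -9)
H(f)*P(4) = 3/4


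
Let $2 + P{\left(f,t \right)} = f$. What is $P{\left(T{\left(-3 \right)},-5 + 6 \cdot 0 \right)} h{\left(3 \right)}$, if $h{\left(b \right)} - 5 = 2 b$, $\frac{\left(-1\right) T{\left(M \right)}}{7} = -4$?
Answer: $286$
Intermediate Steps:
$T{\left(M \right)} = 28$ ($T{\left(M \right)} = \left(-7\right) \left(-4\right) = 28$)
$h{\left(b \right)} = 5 + 2 b$
$P{\left(f,t \right)} = -2 + f$
$P{\left(T{\left(-3 \right)},-5 + 6 \cdot 0 \right)} h{\left(3 \right)} = \left(-2 + 28\right) \left(5 + 2 \cdot 3\right) = 26 \left(5 + 6\right) = 26 \cdot 11 = 286$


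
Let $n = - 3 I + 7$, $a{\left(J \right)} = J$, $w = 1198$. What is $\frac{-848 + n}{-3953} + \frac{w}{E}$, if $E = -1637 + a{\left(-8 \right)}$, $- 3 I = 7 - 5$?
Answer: $- \frac{3355539}{6502685} \approx -0.51602$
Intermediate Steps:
$I = - \frac{2}{3}$ ($I = - \frac{7 - 5}{3} = \left(- \frac{1}{3}\right) 2 = - \frac{2}{3} \approx -0.66667$)
$n = 9$ ($n = \left(-3\right) \left(- \frac{2}{3}\right) + 7 = 2 + 7 = 9$)
$E = -1645$ ($E = -1637 - 8 = -1645$)
$\frac{-848 + n}{-3953} + \frac{w}{E} = \frac{-848 + 9}{-3953} + \frac{1198}{-1645} = \left(-839\right) \left(- \frac{1}{3953}\right) + 1198 \left(- \frac{1}{1645}\right) = \frac{839}{3953} - \frac{1198}{1645} = - \frac{3355539}{6502685}$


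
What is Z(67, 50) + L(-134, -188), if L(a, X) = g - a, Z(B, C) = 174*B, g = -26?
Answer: 11766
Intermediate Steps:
L(a, X) = -26 - a
Z(67, 50) + L(-134, -188) = 174*67 + (-26 - 1*(-134)) = 11658 + (-26 + 134) = 11658 + 108 = 11766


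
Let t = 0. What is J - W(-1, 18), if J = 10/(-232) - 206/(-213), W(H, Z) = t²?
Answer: 22831/24708 ≈ 0.92403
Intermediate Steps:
W(H, Z) = 0 (W(H, Z) = 0² = 0)
J = 22831/24708 (J = 10*(-1/232) - 206*(-1/213) = -5/116 + 206/213 = 22831/24708 ≈ 0.92403)
J - W(-1, 18) = 22831/24708 - 1*0 = 22831/24708 + 0 = 22831/24708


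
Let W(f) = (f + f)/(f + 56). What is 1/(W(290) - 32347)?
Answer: -173/5595741 ≈ -3.0916e-5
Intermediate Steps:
W(f) = 2*f/(56 + f) (W(f) = (2*f)/(56 + f) = 2*f/(56 + f))
1/(W(290) - 32347) = 1/(2*290/(56 + 290) - 32347) = 1/(2*290/346 - 32347) = 1/(2*290*(1/346) - 32347) = 1/(290/173 - 32347) = 1/(-5595741/173) = -173/5595741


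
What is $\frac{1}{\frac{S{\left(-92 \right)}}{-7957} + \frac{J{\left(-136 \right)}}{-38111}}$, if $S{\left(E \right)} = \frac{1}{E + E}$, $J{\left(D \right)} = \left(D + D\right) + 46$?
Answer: $\frac{2425993816}{14387913} \approx 168.61$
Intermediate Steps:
$J{\left(D \right)} = 46 + 2 D$ ($J{\left(D \right)} = 2 D + 46 = 46 + 2 D$)
$S{\left(E \right)} = \frac{1}{2 E}$
$\frac{1}{\frac{S{\left(-92 \right)}}{-7957} + \frac{J{\left(-136 \right)}}{-38111}} = \frac{1}{\frac{\frac{1}{2} \frac{1}{-92}}{-7957} + \frac{46 + 2 \left(-136\right)}{-38111}} = \frac{1}{\frac{1}{2} \left(- \frac{1}{92}\right) \left(- \frac{1}{7957}\right) + \left(46 - 272\right) \left(- \frac{1}{38111}\right)} = \frac{1}{\left(- \frac{1}{184}\right) \left(- \frac{1}{7957}\right) - - \frac{226}{38111}} = \frac{1}{\frac{1}{1464088} + \frac{226}{38111}} = \frac{1}{\frac{14387913}{2425993816}} = \frac{2425993816}{14387913}$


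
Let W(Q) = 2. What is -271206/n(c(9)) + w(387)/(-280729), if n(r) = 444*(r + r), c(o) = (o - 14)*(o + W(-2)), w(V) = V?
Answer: 12686081349/2285134060 ≈ 5.5516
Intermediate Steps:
c(o) = (-14 + o)*(2 + o) (c(o) = (o - 14)*(o + 2) = (-14 + o)*(2 + o))
n(r) = 888*r (n(r) = 444*(2*r) = 888*r)
-271206/n(c(9)) + w(387)/(-280729) = -271206*1/(888*(-28 + 9² - 12*9)) + 387/(-280729) = -271206*1/(888*(-28 + 81 - 108)) + 387*(-1/280729) = -271206/(888*(-55)) - 387/280729 = -271206/(-48840) - 387/280729 = -271206*(-1/48840) - 387/280729 = 45201/8140 - 387/280729 = 12686081349/2285134060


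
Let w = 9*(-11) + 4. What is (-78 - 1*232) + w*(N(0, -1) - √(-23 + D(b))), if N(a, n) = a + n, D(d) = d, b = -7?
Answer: -215 + 95*I*√30 ≈ -215.0 + 520.34*I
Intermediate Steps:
w = -95 (w = -99 + 4 = -95)
(-78 - 1*232) + w*(N(0, -1) - √(-23 + D(b))) = (-78 - 1*232) - 95*((0 - 1) - √(-23 - 7)) = (-78 - 232) - 95*(-1 - √(-30)) = -310 - 95*(-1 - I*√30) = -310 + (95 + 95*I*√30) = -215 + 95*I*√30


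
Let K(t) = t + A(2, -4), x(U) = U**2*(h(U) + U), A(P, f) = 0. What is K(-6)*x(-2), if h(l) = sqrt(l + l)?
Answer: 48 - 48*I ≈ 48.0 - 48.0*I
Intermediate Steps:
h(l) = sqrt(2)*sqrt(l) (h(l) = sqrt(2*l) = sqrt(2)*sqrt(l))
x(U) = U**2*(U + sqrt(2)*sqrt(U)) (x(U) = U**2*(sqrt(2)*sqrt(U) + U) = U**2*(U + sqrt(2)*sqrt(U)))
K(t) = t (K(t) = t + 0 = t)
K(-6)*x(-2) = -6*((-2)**3 + sqrt(2)*(-2)**(5/2)) = -6*(-8 + sqrt(2)*(4*I*sqrt(2))) = -6*(-8 + 8*I) = 48 - 48*I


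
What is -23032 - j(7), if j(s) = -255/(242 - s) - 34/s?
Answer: -7575573/329 ≈ -23026.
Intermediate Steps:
-23032 - j(7) = -23032 - 17*(484 + 13*7)/(7*(-242 + 7)) = -23032 - 17*(484 + 91)/(7*(-235)) = -23032 - 17*(-1)*575/(7*235) = -23032 - 1*(-1955/329) = -23032 + 1955/329 = -7575573/329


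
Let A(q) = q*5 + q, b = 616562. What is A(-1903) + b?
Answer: 605144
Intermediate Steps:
A(q) = 6*q (A(q) = 5*q + q = 6*q)
A(-1903) + b = 6*(-1903) + 616562 = -11418 + 616562 = 605144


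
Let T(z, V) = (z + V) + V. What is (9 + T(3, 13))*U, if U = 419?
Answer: 15922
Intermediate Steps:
T(z, V) = z + 2*V (T(z, V) = (V + z) + V = z + 2*V)
(9 + T(3, 13))*U = (9 + (3 + 2*13))*419 = (9 + (3 + 26))*419 = (9 + 29)*419 = 38*419 = 15922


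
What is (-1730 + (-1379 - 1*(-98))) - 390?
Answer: -3401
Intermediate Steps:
(-1730 + (-1379 - 1*(-98))) - 390 = (-1730 + (-1379 + 98)) - 390 = (-1730 - 1281) - 390 = -3011 - 390 = -3401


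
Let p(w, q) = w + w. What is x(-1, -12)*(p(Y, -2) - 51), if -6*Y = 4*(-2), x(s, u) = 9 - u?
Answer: -1015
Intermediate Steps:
Y = 4/3 (Y = -2*(-2)/3 = -1/6*(-8) = 4/3 ≈ 1.3333)
p(w, q) = 2*w
x(-1, -12)*(p(Y, -2) - 51) = (9 - 1*(-12))*(2*(4/3) - 51) = (9 + 12)*(8/3 - 51) = 21*(-145/3) = -1015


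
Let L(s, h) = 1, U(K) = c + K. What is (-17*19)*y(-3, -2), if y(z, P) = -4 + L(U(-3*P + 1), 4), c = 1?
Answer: 969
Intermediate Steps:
U(K) = 1 + K
y(z, P) = -3 (y(z, P) = -4 + 1 = -3)
(-17*19)*y(-3, -2) = -17*19*(-3) = -323*(-3) = 969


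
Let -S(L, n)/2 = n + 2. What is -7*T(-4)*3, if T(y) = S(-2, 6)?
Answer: 336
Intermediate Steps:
S(L, n) = -4 - 2*n (S(L, n) = -2*(n + 2) = -2*(2 + n) = -4 - 2*n)
T(y) = -16 (T(y) = -4 - 2*6 = -4 - 12 = -16)
-7*T(-4)*3 = -7*(-16)*3 = 112*3 = 336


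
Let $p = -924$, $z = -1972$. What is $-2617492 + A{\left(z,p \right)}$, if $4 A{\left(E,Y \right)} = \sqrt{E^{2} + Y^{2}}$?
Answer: $-2617492 + \sqrt{296410} \approx -2.6169 \cdot 10^{6}$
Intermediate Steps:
$A{\left(E,Y \right)} = \frac{\sqrt{E^{2} + Y^{2}}}{4}$
$-2617492 + A{\left(z,p \right)} = -2617492 + \frac{\sqrt{\left(-1972\right)^{2} + \left(-924\right)^{2}}}{4} = -2617492 + \frac{\sqrt{3888784 + 853776}}{4} = -2617492 + \frac{\sqrt{4742560}}{4} = -2617492 + \frac{4 \sqrt{296410}}{4} = -2617492 + \sqrt{296410}$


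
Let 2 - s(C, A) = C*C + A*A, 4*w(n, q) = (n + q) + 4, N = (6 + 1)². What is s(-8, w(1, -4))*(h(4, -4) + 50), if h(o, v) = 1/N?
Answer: -2433843/784 ≈ -3104.4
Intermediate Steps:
N = 49 (N = 7² = 49)
w(n, q) = 1 + n/4 + q/4 (w(n, q) = ((n + q) + 4)/4 = (4 + n + q)/4 = 1 + n/4 + q/4)
h(o, v) = 1/49
s(C, A) = 2 - A² - C² (s(C, A) = 2 - (C*C + A*A) = 2 - (C² + A²) = 2 - (A² + C²) = 2 + (-A² - C²) = 2 - A² - C²)
s(-8, w(1, -4))*(h(4, -4) + 50) = (2 - (1 + (¼)*1 + (¼)*(-4))² - 1*(-8)²)*(1/49 + 50) = (2 - (1 + ¼ - 1)² - 1*64)*(2451/49) = (2 - (¼)² - 64)*(2451/49) = (2 - 1*1/16 - 64)*(2451/49) = (2 - 1/16 - 64)*(2451/49) = -993/16*2451/49 = -2433843/784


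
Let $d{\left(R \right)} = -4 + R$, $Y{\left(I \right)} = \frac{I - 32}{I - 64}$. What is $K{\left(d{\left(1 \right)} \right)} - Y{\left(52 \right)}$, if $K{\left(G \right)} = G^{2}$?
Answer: $\frac{32}{3} \approx 10.667$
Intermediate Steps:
$Y{\left(I \right)} = \frac{-32 + I}{-64 + I}$
$K{\left(d{\left(1 \right)} \right)} - Y{\left(52 \right)} = \left(-4 + 1\right)^{2} - \frac{-32 + 52}{-64 + 52} = \left(-3\right)^{2} - \frac{1}{-12} \cdot 20 = 9 - \left(- \frac{1}{12}\right) 20 = 9 - - \frac{5}{3} = 9 + \frac{5}{3} = \frac{32}{3}$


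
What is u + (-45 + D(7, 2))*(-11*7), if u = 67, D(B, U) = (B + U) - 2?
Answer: 2993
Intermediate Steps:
D(B, U) = -2 + B + U
u + (-45 + D(7, 2))*(-11*7) = 67 + (-45 + (-2 + 7 + 2))*(-11*7) = 67 + (-45 + 7)*(-77) = 67 - 38*(-77) = 67 + 2926 = 2993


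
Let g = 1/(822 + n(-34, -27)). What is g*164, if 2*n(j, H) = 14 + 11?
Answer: 328/1669 ≈ 0.19652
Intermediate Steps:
n(j, H) = 25/2 (n(j, H) = (14 + 11)/2 = (½)*25 = 25/2)
g = 2/1669 (g = 1/(822 + 25/2) = 1/(1669/2) = 2/1669 ≈ 0.0011983)
g*164 = (2/1669)*164 = 328/1669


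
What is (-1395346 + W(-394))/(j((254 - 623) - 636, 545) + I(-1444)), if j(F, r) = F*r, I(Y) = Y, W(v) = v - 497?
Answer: 1396237/549169 ≈ 2.5425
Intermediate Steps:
W(v) = -497 + v
(-1395346 + W(-394))/(j((254 - 623) - 636, 545) + I(-1444)) = (-1395346 + (-497 - 394))/(((254 - 623) - 636)*545 - 1444) = (-1395346 - 891)/((-369 - 636)*545 - 1444) = -1396237/(-1005*545 - 1444) = -1396237/(-547725 - 1444) = -1396237/(-549169) = -1396237*(-1/549169) = 1396237/549169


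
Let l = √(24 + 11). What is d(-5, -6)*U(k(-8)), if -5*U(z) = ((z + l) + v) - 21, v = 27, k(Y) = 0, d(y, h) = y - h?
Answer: -6/5 - √35/5 ≈ -2.3832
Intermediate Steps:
l = √35 ≈ 5.9161
U(z) = -6/5 - z/5 - √35/5 (U(z) = -(((z + √35) + 27) - 21)/5 = -((27 + z + √35) - 21)/5 = -(6 + z + √35)/5 = -6/5 - z/5 - √35/5)
d(-5, -6)*U(k(-8)) = (-5 - 1*(-6))*(-6/5 - ⅕*0 - √35/5) = (-5 + 6)*(-6/5 + 0 - √35/5) = 1*(-6/5 - √35/5) = -6/5 - √35/5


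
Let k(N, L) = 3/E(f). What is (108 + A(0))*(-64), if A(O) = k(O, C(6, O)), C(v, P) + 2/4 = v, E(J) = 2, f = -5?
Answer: -7008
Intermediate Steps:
C(v, P) = -½ + v
k(N, L) = 3/2
A(O) = 3/2
(108 + A(0))*(-64) = (108 + 3/2)*(-64) = (219/2)*(-64) = -7008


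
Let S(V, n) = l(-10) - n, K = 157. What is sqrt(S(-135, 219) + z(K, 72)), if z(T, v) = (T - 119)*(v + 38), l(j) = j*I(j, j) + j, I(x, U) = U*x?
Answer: sqrt(2951) ≈ 54.323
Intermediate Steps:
l(j) = j + j**3 (l(j) = j*(j*j) + j = j*j**2 + j = j**3 + j = j + j**3)
z(T, v) = (-119 + T)*(38 + v)
S(V, n) = -1010 - n (S(V, n) = (-10 + (-10)**3) - n = (-10 - 1000) - n = -1010 - n)
sqrt(S(-135, 219) + z(K, 72)) = sqrt((-1010 - 1*219) + (-4522 - 119*72 + 38*157 + 157*72)) = sqrt((-1010 - 219) + (-4522 - 8568 + 5966 + 11304)) = sqrt(-1229 + 4180) = sqrt(2951)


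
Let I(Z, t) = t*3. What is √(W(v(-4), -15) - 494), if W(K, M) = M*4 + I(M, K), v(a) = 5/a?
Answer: I*√2231/2 ≈ 23.617*I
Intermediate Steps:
I(Z, t) = 3*t
W(K, M) = 3*K + 4*M (W(K, M) = M*4 + 3*K = 4*M + 3*K = 3*K + 4*M)
√(W(v(-4), -15) - 494) = √((3*(5/(-4)) + 4*(-15)) - 494) = √((3*(5*(-¼)) - 60) - 494) = √((3*(-5/4) - 60) - 494) = √((-15/4 - 60) - 494) = √(-255/4 - 494) = √(-2231/4) = I*√2231/2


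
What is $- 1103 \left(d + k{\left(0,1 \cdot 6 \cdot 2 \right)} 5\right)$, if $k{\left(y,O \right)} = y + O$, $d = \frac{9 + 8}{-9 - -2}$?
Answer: $- \frac{444509}{7} \approx -63501.0$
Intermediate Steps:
$d = - \frac{17}{7}$ ($d = \frac{17}{-9 + 2} = \frac{17}{-7} = 17 \left(- \frac{1}{7}\right) = - \frac{17}{7} \approx -2.4286$)
$k{\left(y,O \right)} = O + y$
$- 1103 \left(d + k{\left(0,1 \cdot 6 \cdot 2 \right)} 5\right) = - 1103 \left(- \frac{17}{7} + \left(1 \cdot 6 \cdot 2 + 0\right) 5\right) = - 1103 \left(- \frac{17}{7} + \left(6 \cdot 2 + 0\right) 5\right) = - 1103 \left(- \frac{17}{7} + \left(12 + 0\right) 5\right) = - 1103 \left(- \frac{17}{7} + 12 \cdot 5\right) = - 1103 \left(- \frac{17}{7} + 60\right) = \left(-1103\right) \frac{403}{7} = - \frac{444509}{7}$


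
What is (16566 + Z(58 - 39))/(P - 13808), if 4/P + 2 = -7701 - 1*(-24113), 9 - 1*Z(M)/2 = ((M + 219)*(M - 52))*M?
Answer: -1292435190/56647319 ≈ -22.815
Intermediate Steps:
Z(M) = 18 - 2*M*(-52 + M)*(219 + M) (Z(M) = 18 - 2*(M + 219)*(M - 52)*M = 18 - 2*(219 + M)*(-52 + M)*M = 18 - 2*(-52 + M)*(219 + M)*M = 18 - 2*M*(-52 + M)*(219 + M))
P = 2/8205 (P = 4/(-2 + (-7701 - 1*(-24113))) = 4/(-2 + (-7701 + 24113)) = 4/(-2 + 16412) = 4/16410 = 4*(1/16410) = 2/8205 ≈ 0.00024375)
(16566 + Z(58 - 39))/(P - 13808) = (16566 + (18 - 334*(58 - 39)² - 2*(58 - 39)³ + 22776*(58 - 39)))/(2/8205 - 13808) = (16566 + (18 - 334*19² - 2*19³ + 22776*19))/(-113294638/8205) = (16566 + (18 - 334*361 - 2*6859 + 432744))*(-8205/113294638) = (16566 + (18 - 120574 - 13718 + 432744))*(-8205/113294638) = (16566 + 298470)*(-8205/113294638) = 315036*(-8205/113294638) = -1292435190/56647319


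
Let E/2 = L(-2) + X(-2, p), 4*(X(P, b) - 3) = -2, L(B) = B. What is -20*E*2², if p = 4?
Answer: -80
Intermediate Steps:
X(P, b) = 5/2 (X(P, b) = 3 + (¼)*(-2) = 3 - ½ = 5/2)
E = 1 (E = 2*(-2 + 5/2) = 2*(½) = 1)
-20*E*2² = -20*1*2² = -20*4 = -80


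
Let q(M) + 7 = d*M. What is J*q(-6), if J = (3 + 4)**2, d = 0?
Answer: -343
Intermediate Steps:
q(M) = -7 (q(M) = -7 + 0*M = -7 + 0 = -7)
J = 49 (J = 7**2 = 49)
J*q(-6) = 49*(-7) = -343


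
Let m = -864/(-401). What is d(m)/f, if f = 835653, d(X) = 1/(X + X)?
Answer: 401/1444008384 ≈ 2.7770e-7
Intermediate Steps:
m = 864/401 (m = -864*(-1/401) = 864/401 ≈ 2.1546)
d(X) = 1/(2*X)
d(m)/f = (1/(2*(864/401)))/835653 = ((½)*(401/864))*(1/835653) = (401/1728)*(1/835653) = 401/1444008384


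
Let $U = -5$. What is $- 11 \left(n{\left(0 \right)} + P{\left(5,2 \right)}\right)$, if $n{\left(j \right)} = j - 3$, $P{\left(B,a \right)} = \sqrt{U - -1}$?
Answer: $33 - 22 i \approx 33.0 - 22.0 i$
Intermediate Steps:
$P{\left(B,a \right)} = 2 i$ ($P{\left(B,a \right)} = \sqrt{-5 - -1} = \sqrt{-5 + 1} = \sqrt{-4} = 2 i$)
$n{\left(j \right)} = -3 + j$ ($n{\left(j \right)} = j - 3 = -3 + j$)
$- 11 \left(n{\left(0 \right)} + P{\left(5,2 \right)}\right) = - 11 \left(\left(-3 + 0\right) + 2 i\right) = - 11 \left(-3 + 2 i\right) = 33 - 22 i$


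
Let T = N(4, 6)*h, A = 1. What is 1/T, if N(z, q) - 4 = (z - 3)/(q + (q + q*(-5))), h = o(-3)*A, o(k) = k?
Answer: -6/71 ≈ -0.084507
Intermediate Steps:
h = -3 (h = -3*1 = -3)
N(z, q) = 4 - (-3 + z)/(3*q) (N(z, q) = 4 + (z - 3)/(q + (q + q*(-5))) = 4 + (-3 + z)/(q + (q - 5*q)) = 4 + (-3 + z)/(q - 4*q) = 4 + (-3 + z)/((-3*q)) = 4 + (-3 + z)*(-1/(3*q)) = 4 - (-3 + z)/(3*q))
T = -71/6 (T = ((1/3)*(3 - 1*4 + 12*6)/6)*(-3) = ((1/3)*(1/6)*(3 - 4 + 72))*(-3) = ((1/3)*(1/6)*71)*(-3) = (71/18)*(-3) = -71/6 ≈ -11.833)
1/T = 1/(-71/6) = -6/71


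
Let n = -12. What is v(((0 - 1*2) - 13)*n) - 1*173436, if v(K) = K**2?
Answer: -141036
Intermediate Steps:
v(((0 - 1*2) - 13)*n) - 1*173436 = (((0 - 1*2) - 13)*(-12))**2 - 1*173436 = (((0 - 2) - 13)*(-12))**2 - 173436 = ((-2 - 13)*(-12))**2 - 173436 = (-15*(-12))**2 - 173436 = 180**2 - 173436 = 32400 - 173436 = -141036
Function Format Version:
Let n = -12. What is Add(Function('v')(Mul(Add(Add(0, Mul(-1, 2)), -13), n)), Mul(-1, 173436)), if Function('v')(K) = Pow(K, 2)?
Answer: -141036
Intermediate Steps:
Add(Function('v')(Mul(Add(Add(0, Mul(-1, 2)), -13), n)), Mul(-1, 173436)) = Add(Pow(Mul(Add(Add(0, Mul(-1, 2)), -13), -12), 2), Mul(-1, 173436)) = Add(Pow(Mul(Add(Add(0, -2), -13), -12), 2), -173436) = Add(Pow(Mul(Add(-2, -13), -12), 2), -173436) = Add(Pow(Mul(-15, -12), 2), -173436) = Add(Pow(180, 2), -173436) = Add(32400, -173436) = -141036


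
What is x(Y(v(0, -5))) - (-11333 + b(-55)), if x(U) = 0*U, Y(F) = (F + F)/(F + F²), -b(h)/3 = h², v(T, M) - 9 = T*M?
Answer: 20408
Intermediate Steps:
v(T, M) = 9 + M*T (v(T, M) = 9 + T*M = 9 + M*T)
b(h) = -3*h²
Y(F) = 2*F/(F + F²) (Y(F) = (2*F)/(F + F²) = 2*F/(F + F²))
x(U) = 0
x(Y(v(0, -5))) - (-11333 + b(-55)) = 0 - (-11333 - 3*(-55)²) = 0 - (-11333 - 3*3025) = 0 - (-11333 - 9075) = 0 - 1*(-20408) = 0 + 20408 = 20408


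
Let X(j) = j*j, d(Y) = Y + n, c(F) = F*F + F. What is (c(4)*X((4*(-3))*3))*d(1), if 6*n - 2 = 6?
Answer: 60480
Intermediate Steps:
c(F) = F + F**2 (c(F) = F**2 + F = F + F**2)
n = 4/3 (n = 1/3 + (1/6)*6 = 1/3 + 1 = 4/3 ≈ 1.3333)
d(Y) = 4/3 + Y (d(Y) = Y + 4/3 = 4/3 + Y)
X(j) = j**2
(c(4)*X((4*(-3))*3))*d(1) = ((4*(1 + 4))*((4*(-3))*3)**2)*(4/3 + 1) = ((4*5)*(-12*3)**2)*(7/3) = (20*(-36)**2)*(7/3) = (20*1296)*(7/3) = 25920*(7/3) = 60480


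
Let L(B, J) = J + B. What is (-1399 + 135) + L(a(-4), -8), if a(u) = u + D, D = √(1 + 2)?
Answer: -1276 + √3 ≈ -1274.3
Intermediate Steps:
D = √3 ≈ 1.7320
a(u) = u + √3
L(B, J) = B + J
(-1399 + 135) + L(a(-4), -8) = (-1399 + 135) + ((-4 + √3) - 8) = -1264 + (-12 + √3) = -1276 + √3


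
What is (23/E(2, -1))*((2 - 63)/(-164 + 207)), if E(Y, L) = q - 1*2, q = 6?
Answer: -1403/172 ≈ -8.1570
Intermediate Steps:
E(Y, L) = 4 (E(Y, L) = 6 - 1*2 = 6 - 2 = 4)
(23/E(2, -1))*((2 - 63)/(-164 + 207)) = (23/4)*((2 - 63)/(-164 + 207)) = (23*(¼))*(-61/43) = 23*(-61*1/43)/4 = (23/4)*(-61/43) = -1403/172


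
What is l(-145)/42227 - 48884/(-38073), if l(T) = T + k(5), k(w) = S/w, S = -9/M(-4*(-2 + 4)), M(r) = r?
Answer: 82348505977/64308342840 ≈ 1.2805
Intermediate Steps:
S = 9/8 (S = -9*(-1/(4*(-2 + 4))) = -9/((-4*2)) = -9/(-8) = -9*(-⅛) = 9/8 ≈ 1.1250)
k(w) = 9/(8*w)
l(T) = 9/40 + T (l(T) = T + (9/8)/5 = T + (9/8)*(⅕) = T + 9/40 = 9/40 + T)
l(-145)/42227 - 48884/(-38073) = (9/40 - 145)/42227 - 48884/(-38073) = -5791/40*1/42227 - 48884*(-1/38073) = -5791/1689080 + 48884/38073 = 82348505977/64308342840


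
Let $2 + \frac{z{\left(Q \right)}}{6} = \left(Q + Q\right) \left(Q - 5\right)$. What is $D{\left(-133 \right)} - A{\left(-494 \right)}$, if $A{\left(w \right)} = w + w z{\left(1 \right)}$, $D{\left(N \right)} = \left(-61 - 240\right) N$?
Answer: $10887$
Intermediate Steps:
$z{\left(Q \right)} = -12 + 12 Q \left(-5 + Q\right)$ ($z{\left(Q \right)} = -12 + 6 \left(Q + Q\right) \left(Q - 5\right) = -12 + 6 \cdot 2 Q \left(-5 + Q\right) = -12 + 12 Q \left(-5 + Q\right)$)
$D{\left(N \right)} = - 301 N$ ($D{\left(N \right)} = \left(-61 - 240\right) N = - 301 N$)
$A{\left(w \right)} = - 59 w$ ($A{\left(w \right)} = w + w \left(-12 - 60 + 12 \cdot 1^{2}\right) = w + w \left(-12 - 60 + 12 \cdot 1\right) = w + w \left(-12 - 60 + 12\right) = w + w \left(-60\right) = w - 60 w = - 59 w$)
$D{\left(-133 \right)} - A{\left(-494 \right)} = \left(-301\right) \left(-133\right) - \left(-59\right) \left(-494\right) = 40033 - 29146 = 10887$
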